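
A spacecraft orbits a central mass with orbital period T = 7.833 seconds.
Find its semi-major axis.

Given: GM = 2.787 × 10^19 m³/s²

Invert Kepler's third law: a = (GM · T² / (4π²))^(1/3).
Substituting T = 7.833 s and GM = 2.787e+19 m³/s²:
a = (2.787e+19 · (7.833)² / (4π²))^(1/3) m
a ≈ 3.512e+06 m = 3.512 × 10^6 m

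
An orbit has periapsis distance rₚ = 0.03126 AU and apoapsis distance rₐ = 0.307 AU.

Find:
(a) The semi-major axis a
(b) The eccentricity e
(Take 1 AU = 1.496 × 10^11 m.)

Convert to SI: rₚ = 0.03126 AU = 4.6765e+09 m; rₐ = 0.307 AU = 4.59272e+10 m.
(a) a = (rₚ + rₐ) / 2 = (4.6765e+09 + 4.59272e+10) / 2 ≈ 2.53e+10 m = 0.1691 AU.
(b) e = (rₐ − rₚ) / (rₐ + rₚ) = (4.59272e+10 − 4.6765e+09) / (4.59272e+10 + 4.6765e+09) ≈ 0.8152.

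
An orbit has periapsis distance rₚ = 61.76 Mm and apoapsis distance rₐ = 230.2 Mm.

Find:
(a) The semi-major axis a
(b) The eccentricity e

Convert to SI: rₚ = 61.76 Mm = 6.176e+07 m; rₐ = 230.2 Mm = 2.302e+08 m.
(a) a = (rₚ + rₐ) / 2 = (6.176e+07 + 2.302e+08) / 2 ≈ 1.46e+08 m = 146 Mm.
(b) e = (rₐ − rₚ) / (rₐ + rₚ) = (2.302e+08 − 6.176e+07) / (2.302e+08 + 6.176e+07) ≈ 0.5769.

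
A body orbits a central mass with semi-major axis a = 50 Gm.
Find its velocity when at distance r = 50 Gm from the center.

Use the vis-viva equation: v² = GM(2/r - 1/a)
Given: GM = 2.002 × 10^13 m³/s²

Convert to SI: a = 50 Gm = 5e+10 m; r = 50 Gm = 5e+10 m.
Vis-viva: v = √(GM · (2/r − 1/a)).
2/r − 1/a = 2/5e+10 − 1/5e+10 = 2e-11 m⁻¹.
v = √(2.002e+13 · 2e-11) m/s ≈ 20.01 m/s = 20.01 m/s.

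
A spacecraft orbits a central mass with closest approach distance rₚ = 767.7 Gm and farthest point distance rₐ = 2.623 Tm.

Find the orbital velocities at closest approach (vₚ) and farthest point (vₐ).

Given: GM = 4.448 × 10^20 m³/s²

Convert to SI: rₚ = 767.7 Gm = 7.677e+11 m; rₐ = 2.623 Tm = 2.623e+12 m.
Use the vis-viva equation v² = GM(2/r − 1/a) with a = (rₚ + rₐ)/2 = (7.677e+11 + 2.623e+12)/2 = 1.69535e+12 m.
vₚ = √(GM · (2/rₚ − 1/a)) = √(4.448e+20 · (2/7.677e+11 − 1/1.69535e+12)) m/s ≈ 2.994e+04 m/s = 29.94 km/s.
vₐ = √(GM · (2/rₐ − 1/a)) = √(4.448e+20 · (2/2.623e+12 − 1/1.69535e+12)) m/s ≈ 8763 m/s = 8.763 km/s.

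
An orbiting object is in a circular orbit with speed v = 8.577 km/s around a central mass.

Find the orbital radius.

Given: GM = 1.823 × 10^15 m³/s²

Convert to SI: v = 8.577 km/s = 8577 m/s.
For a circular orbit, v² = GM / r, so r = GM / v².
r = 1.823e+15 / (8577)² m ≈ 2.478e+07 m = 2.478 × 10^7 m.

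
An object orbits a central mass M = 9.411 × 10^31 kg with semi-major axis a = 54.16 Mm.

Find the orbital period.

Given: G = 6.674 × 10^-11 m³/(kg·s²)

Convert to SI: a = 54.16 Mm = 5.416e+07 m.
GM = G · M = 6.674e-11 · 9.411e+31 = 6.2809e+21 m³/s².
Kepler's third law: T = 2π √(a³ / GM).
Substituting a = 5.416e+07 m and GM = 6.2809e+21 m³/s²:
T = 2π √((5.416e+07)³ / 6.2809e+21) s
T ≈ 31.6 s = 31.6 seconds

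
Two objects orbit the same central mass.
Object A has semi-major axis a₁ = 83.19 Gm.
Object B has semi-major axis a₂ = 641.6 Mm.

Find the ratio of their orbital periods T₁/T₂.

Convert to SI: a₁ = 83.19 Gm = 8.319e+10 m; a₂ = 641.6 Mm = 6.416e+08 m.
From Kepler's third law, (T₁/T₂)² = (a₁/a₂)³, so T₁/T₂ = (a₁/a₂)^(3/2).
a₁/a₂ = 8.319e+10 / 6.416e+08 = 129.66.
T₁/T₂ = (129.66)^(3/2) ≈ 1476.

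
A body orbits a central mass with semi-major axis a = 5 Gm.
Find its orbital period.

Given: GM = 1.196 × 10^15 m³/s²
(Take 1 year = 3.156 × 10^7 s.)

Convert to SI: a = 5 Gm = 5e+09 m.
Kepler's third law: T = 2π √(a³ / GM).
Substituting a = 5e+09 m and GM = 1.196e+15 m³/s²:
T = 2π √((5e+09)³ / 1.196e+15) s
T ≈ 6.423e+07 s = 2.035 years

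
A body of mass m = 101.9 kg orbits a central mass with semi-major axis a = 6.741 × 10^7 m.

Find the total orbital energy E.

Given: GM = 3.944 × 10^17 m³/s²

E = −GMm / (2a).
E = −3.944e+17 · 101.9 / (2 · 6.741e+07) J ≈ -2.981e+11 J = -298.1 GJ.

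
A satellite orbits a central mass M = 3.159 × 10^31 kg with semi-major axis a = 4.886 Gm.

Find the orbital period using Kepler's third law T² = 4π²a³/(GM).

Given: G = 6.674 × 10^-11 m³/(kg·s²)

Convert to SI: a = 4.886 Gm = 4.886e+09 m.
GM = G · M = 6.674e-11 · 3.159e+31 = 2.10832e+21 m³/s².
Kepler's third law: T = 2π √(a³ / GM).
Substituting a = 4.886e+09 m and GM = 2.10832e+21 m³/s²:
T = 2π √((4.886e+09)³ / 2.10832e+21) s
T ≈ 4.673e+04 s = 12.98 hours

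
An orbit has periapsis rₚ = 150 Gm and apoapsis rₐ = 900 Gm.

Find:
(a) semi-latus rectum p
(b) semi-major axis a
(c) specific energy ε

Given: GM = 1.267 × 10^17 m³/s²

Convert to SI: rₚ = 150 Gm = 1.5e+11 m; rₐ = 900 Gm = 9e+11 m.
(a) From a = (rₚ + rₐ)/2 = 5.25e+11 m and e = (rₐ − rₚ)/(rₐ + rₚ) = 0.714286, p = a(1 − e²) = 5.25e+11 · (1 − (0.714286)²) ≈ 2.571e+11 m
(b) a = (rₚ + rₐ)/2 = (1.5e+11 + 9e+11)/2 ≈ 5.25e+11 m
(c) With a = (rₚ + rₐ)/2 = 5.25e+11 m, ε = −GM/(2a) = −1.267e+17/(2 · 5.25e+11) J/kg ≈ -1.207e+05 J/kg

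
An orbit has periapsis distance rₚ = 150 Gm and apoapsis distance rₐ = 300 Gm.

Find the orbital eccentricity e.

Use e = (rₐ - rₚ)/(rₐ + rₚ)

Convert to SI: rₚ = 150 Gm = 1.5e+11 m; rₐ = 300 Gm = 3e+11 m.
e = (rₐ − rₚ) / (rₐ + rₚ).
e = (3e+11 − 1.5e+11) / (3e+11 + 1.5e+11) = 1.5e+11 / 4.5e+11 ≈ 0.3333.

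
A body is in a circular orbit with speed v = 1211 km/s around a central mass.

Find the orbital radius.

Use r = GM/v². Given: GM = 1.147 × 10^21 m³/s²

Convert to SI: v = 1211 km/s = 1.211e+06 m/s.
For a circular orbit, v² = GM / r, so r = GM / v².
r = 1.147e+21 / (1.211e+06)² m ≈ 7.821e+08 m = 782.1 Mm.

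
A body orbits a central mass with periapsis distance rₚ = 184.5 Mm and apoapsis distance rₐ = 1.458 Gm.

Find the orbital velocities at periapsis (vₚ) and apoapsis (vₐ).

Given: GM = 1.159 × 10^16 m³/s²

Convert to SI: rₚ = 184.5 Mm = 1.845e+08 m; rₐ = 1.458 Gm = 1.458e+09 m.
Use the vis-viva equation v² = GM(2/r − 1/a) with a = (rₚ + rₐ)/2 = (1.845e+08 + 1.458e+09)/2 = 8.2125e+08 m.
vₚ = √(GM · (2/rₚ − 1/a)) = √(1.159e+16 · (2/1.845e+08 − 1/8.2125e+08)) m/s ≈ 1.056e+04 m/s = 10.56 km/s.
vₐ = √(GM · (2/rₐ − 1/a)) = √(1.159e+16 · (2/1.458e+09 − 1/8.2125e+08)) m/s ≈ 1336 m/s = 1.336 km/s.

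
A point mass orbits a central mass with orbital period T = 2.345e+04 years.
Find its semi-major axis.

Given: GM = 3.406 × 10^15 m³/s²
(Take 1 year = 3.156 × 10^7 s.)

Convert to SI: T = 2.345e+04 years = 7.40082e+11 s.
Invert Kepler's third law: a = (GM · T² / (4π²))^(1/3).
Substituting T = 7.40082e+11 s and GM = 3.406e+15 m³/s²:
a = (3.406e+15 · (7.40082e+11)² / (4π²))^(1/3) m
a ≈ 3.615e+12 m = 3.615 Tm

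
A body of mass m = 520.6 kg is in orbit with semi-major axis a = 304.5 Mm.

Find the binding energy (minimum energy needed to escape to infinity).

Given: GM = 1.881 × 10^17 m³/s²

Convert to SI: a = 304.5 Mm = 3.045e+08 m.
Total orbital energy is E = −GMm/(2a); binding energy is E_bind = −E = GMm/(2a).
E_bind = 1.881e+17 · 520.6 / (2 · 3.045e+08) J ≈ 1.608e+11 J = 160.8 GJ.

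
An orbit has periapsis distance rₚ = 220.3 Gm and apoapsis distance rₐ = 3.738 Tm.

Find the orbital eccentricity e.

Convert to SI: rₚ = 220.3 Gm = 2.203e+11 m; rₐ = 3.738 Tm = 3.738e+12 m.
e = (rₐ − rₚ) / (rₐ + rₚ).
e = (3.738e+12 − 2.203e+11) / (3.738e+12 + 2.203e+11) = 3.5177e+12 / 3.9583e+12 ≈ 0.8887.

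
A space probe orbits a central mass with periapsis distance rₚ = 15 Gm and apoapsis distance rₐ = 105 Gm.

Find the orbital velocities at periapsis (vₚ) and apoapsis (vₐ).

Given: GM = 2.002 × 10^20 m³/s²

Convert to SI: rₚ = 15 Gm = 1.5e+10 m; rₐ = 105 Gm = 1.05e+11 m.
Use the vis-viva equation v² = GM(2/r − 1/a) with a = (rₚ + rₐ)/2 = (1.5e+10 + 1.05e+11)/2 = 6e+10 m.
vₚ = √(GM · (2/rₚ − 1/a)) = √(2.002e+20 · (2/1.5e+10 − 1/6e+10)) m/s ≈ 1.528e+05 m/s = 152.8 km/s.
vₐ = √(GM · (2/rₐ − 1/a)) = √(2.002e+20 · (2/1.05e+11 − 1/6e+10)) m/s ≈ 2.183e+04 m/s = 21.83 km/s.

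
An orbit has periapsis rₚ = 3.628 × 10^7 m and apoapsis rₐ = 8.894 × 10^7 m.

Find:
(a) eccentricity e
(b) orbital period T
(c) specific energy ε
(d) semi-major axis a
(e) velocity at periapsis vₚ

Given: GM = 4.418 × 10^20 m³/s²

(a) e = (rₐ − rₚ)/(rₐ + rₚ) = (8.894e+07 − 3.628e+07)/(8.894e+07 + 3.628e+07) ≈ 0.4205
(b) With a = (rₚ + rₐ)/2 = 6.261e+07 m, T = 2π √(a³/GM) = 2π √((6.261e+07)³/4.418e+20) s ≈ 148.1 s
(c) With a = (rₚ + rₐ)/2 = 6.261e+07 m, ε = −GM/(2a) = −4.418e+20/(2 · 6.261e+07) J/kg ≈ -3.528e+12 J/kg
(d) a = (rₚ + rₐ)/2 = (3.628e+07 + 8.894e+07)/2 ≈ 6.261e+07 m
(e) With a = (rₚ + rₐ)/2 = 6.261e+07 m, vₚ = √(GM (2/rₚ − 1/a)) = √(4.418e+20 · (2/3.628e+07 − 1/6.261e+07)) m/s ≈ 4.159e+06 m/s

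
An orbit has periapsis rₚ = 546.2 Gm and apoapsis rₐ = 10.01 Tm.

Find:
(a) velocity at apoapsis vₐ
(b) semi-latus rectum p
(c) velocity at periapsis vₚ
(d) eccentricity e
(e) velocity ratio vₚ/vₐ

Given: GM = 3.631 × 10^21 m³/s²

Convert to SI: rₚ = 546.2 Gm = 5.462e+11 m; rₐ = 10.01 Tm = 1.001e+13 m.
(a) With a = (rₚ + rₐ)/2 = 5.2781e+12 m, vₐ = √(GM (2/rₐ − 1/a)) = √(3.631e+21 · (2/1.001e+13 − 1/5.2781e+12)) m/s ≈ 6127 m/s
(b) From a = (rₚ + rₐ)/2 = 5.2781e+12 m and e = (rₐ − rₚ)/(rₐ + rₚ) = 0.896516, p = a(1 − e²) = 5.2781e+12 · (1 − (0.896516)²) ≈ 1.036e+12 m
(c) With a = (rₚ + rₐ)/2 = 5.2781e+12 m, vₚ = √(GM (2/rₚ − 1/a)) = √(3.631e+21 · (2/5.462e+11 − 1/5.2781e+12)) m/s ≈ 1.123e+05 m/s
(d) e = (rₐ − rₚ)/(rₐ + rₚ) = (1.001e+13 − 5.462e+11)/(1.001e+13 + 5.462e+11) ≈ 0.8965
(e) Conservation of angular momentum (rₚvₚ = rₐvₐ) gives vₚ/vₐ = rₐ/rₚ = 1.001e+13/5.462e+11 ≈ 18.33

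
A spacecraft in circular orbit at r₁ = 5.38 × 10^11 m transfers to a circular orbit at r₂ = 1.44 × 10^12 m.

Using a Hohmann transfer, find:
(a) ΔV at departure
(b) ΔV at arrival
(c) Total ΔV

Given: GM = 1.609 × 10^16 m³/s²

Transfer semi-major axis: a_t = (r₁ + r₂)/2 = (5.38e+11 + 1.44e+12)/2 = 9.89e+11 m.
Circular speeds: v₁ = √(GM/r₁) = 172.937 m/s, v₂ = √(GM/r₂) = 105.705 m/s.
Transfer speeds (vis-viva v² = GM(2/r − 1/a_t)): v₁ᵗ = 208.675 m/s, v₂ᵗ = 77.9632 m/s.
(a) ΔV₁ = |v₁ᵗ − v₁| ≈ 35.74 m/s = 35.74 m/s.
(b) ΔV₂ = |v₂ − v₂ᵗ| ≈ 27.74 m/s = 27.74 m/s.
(c) ΔV_total = ΔV₁ + ΔV₂ ≈ 63.48 m/s = 63.48 m/s.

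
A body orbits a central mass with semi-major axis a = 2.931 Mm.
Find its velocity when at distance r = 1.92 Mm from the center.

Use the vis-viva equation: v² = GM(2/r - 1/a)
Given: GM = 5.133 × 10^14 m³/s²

Convert to SI: a = 2.931 Mm = 2.931e+06 m; r = 1.92 Mm = 1.92e+06 m.
Vis-viva: v = √(GM · (2/r − 1/a)).
2/r − 1/a = 2/1.92e+06 − 1/2.931e+06 = 7.00486e-07 m⁻¹.
v = √(5.133e+14 · 7.00486e-07) m/s ≈ 1.896e+04 m/s = 18.96 km/s.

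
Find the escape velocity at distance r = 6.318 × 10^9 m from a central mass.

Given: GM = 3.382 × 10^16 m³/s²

Escape velocity comes from setting total energy to zero: ½v² − GM/r = 0 ⇒ v_esc = √(2GM / r).
v_esc = √(2 · 3.382e+16 / 6.318e+09) m/s ≈ 3272 m/s = 3.272 km/s.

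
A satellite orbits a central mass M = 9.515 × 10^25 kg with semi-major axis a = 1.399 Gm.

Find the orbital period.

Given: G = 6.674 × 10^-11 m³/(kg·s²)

Convert to SI: a = 1.399 Gm = 1.399e+09 m.
GM = G · M = 6.674e-11 · 9.515e+25 = 6.35031e+15 m³/s².
Kepler's third law: T = 2π √(a³ / GM).
Substituting a = 1.399e+09 m and GM = 6.35031e+15 m³/s²:
T = 2π √((1.399e+09)³ / 6.35031e+15) s
T ≈ 4.126e+06 s = 47.75 days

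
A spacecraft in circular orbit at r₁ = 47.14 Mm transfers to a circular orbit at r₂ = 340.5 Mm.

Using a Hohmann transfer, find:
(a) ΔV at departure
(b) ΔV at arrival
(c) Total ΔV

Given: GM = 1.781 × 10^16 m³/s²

Convert to SI: r₁ = 47.14 Mm = 4.714e+07 m; r₂ = 340.5 Mm = 3.405e+08 m.
Transfer semi-major axis: a_t = (r₁ + r₂)/2 = (4.714e+07 + 3.405e+08)/2 = 1.9382e+08 m.
Circular speeds: v₁ = √(GM/r₁) = 19437.4 m/s, v₂ = √(GM/r₂) = 7232.25 m/s.
Transfer speeds (vis-viva v² = GM(2/r − 1/a_t)): v₁ᵗ = 25763 m/s, v₂ᵗ = 3566.72 m/s.
(a) ΔV₁ = |v₁ᵗ − v₁| ≈ 6326 m/s = 6.326 km/s.
(b) ΔV₂ = |v₂ − v₂ᵗ| ≈ 3666 m/s = 3.666 km/s.
(c) ΔV_total = ΔV₁ + ΔV₂ ≈ 9991 m/s = 9.991 km/s.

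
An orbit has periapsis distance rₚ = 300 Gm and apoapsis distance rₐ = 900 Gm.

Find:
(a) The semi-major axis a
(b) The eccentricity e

Convert to SI: rₚ = 300 Gm = 3e+11 m; rₐ = 900 Gm = 9e+11 m.
(a) a = (rₚ + rₐ) / 2 = (3e+11 + 9e+11) / 2 ≈ 6e+11 m = 600 Gm.
(b) e = (rₐ − rₚ) / (rₐ + rₚ) = (9e+11 − 3e+11) / (9e+11 + 3e+11) ≈ 0.5.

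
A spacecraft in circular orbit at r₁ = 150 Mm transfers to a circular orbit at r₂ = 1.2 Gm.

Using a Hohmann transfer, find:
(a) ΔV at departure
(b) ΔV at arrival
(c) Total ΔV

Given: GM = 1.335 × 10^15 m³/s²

Convert to SI: r₁ = 150 Mm = 1.5e+08 m; r₂ = 1.2 Gm = 1.2e+09 m.
Transfer semi-major axis: a_t = (r₁ + r₂)/2 = (1.5e+08 + 1.2e+09)/2 = 6.75e+08 m.
Circular speeds: v₁ = √(GM/r₁) = 2983.29 m/s, v₂ = √(GM/r₂) = 1054.75 m/s.
Transfer speeds (vis-viva v² = GM(2/r − 1/a_t)): v₁ᵗ = 3977.72 m/s, v₂ᵗ = 497.214 m/s.
(a) ΔV₁ = |v₁ᵗ − v₁| ≈ 994.4 m/s = 994.4 m/s.
(b) ΔV₂ = |v₂ − v₂ᵗ| ≈ 557.5 m/s = 557.5 m/s.
(c) ΔV_total = ΔV₁ + ΔV₂ ≈ 1552 m/s = 1.552 km/s.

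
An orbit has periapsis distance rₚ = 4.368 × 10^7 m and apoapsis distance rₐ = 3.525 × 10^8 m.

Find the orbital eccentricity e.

e = (rₐ − rₚ) / (rₐ + rₚ).
e = (3.525e+08 − 4.368e+07) / (3.525e+08 + 4.368e+07) = 3.0882e+08 / 3.9618e+08 ≈ 0.7795.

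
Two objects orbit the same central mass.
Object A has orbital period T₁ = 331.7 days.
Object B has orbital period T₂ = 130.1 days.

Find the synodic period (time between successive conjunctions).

Convert to SI: T₁ = 331.7 days = 2.86589e+07 s; T₂ = 130.1 days = 1.12406e+07 s.
T_syn = |T₁ · T₂ / (T₁ − T₂)|.
T_syn = |2.86589e+07 · 1.12406e+07 / (2.86589e+07 − 1.12406e+07)| s ≈ 1.849e+07 s = 214.1 days.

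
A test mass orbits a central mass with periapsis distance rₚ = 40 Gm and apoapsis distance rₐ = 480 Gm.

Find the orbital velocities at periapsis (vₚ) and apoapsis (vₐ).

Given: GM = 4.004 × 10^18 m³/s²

Convert to SI: rₚ = 40 Gm = 4e+10 m; rₐ = 480 Gm = 4.8e+11 m.
Use the vis-viva equation v² = GM(2/r − 1/a) with a = (rₚ + rₐ)/2 = (4e+10 + 4.8e+11)/2 = 2.6e+11 m.
vₚ = √(GM · (2/rₚ − 1/a)) = √(4.004e+18 · (2/4e+10 − 1/2.6e+11)) m/s ≈ 1.359e+04 m/s = 13.59 km/s.
vₐ = √(GM · (2/rₐ − 1/a)) = √(4.004e+18 · (2/4.8e+11 − 1/2.6e+11)) m/s ≈ 1133 m/s = 1.133 km/s.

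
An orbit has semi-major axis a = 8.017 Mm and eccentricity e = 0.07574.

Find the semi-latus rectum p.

Convert to SI: a = 8.017 Mm = 8.017e+06 m.
p = a (1 − e²).
p = 8.017e+06 · (1 − (0.07574)²) = 8.017e+06 · 0.994263 ≈ 7.971e+06 m = 7.971 Mm.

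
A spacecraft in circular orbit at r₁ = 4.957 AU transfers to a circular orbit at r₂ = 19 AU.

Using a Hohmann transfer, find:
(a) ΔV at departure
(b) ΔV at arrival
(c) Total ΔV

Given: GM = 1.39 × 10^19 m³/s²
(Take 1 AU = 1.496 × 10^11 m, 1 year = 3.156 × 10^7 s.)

Convert to SI: r₁ = 4.957 AU = 7.41567e+11 m; r₂ = 19 AU = 2.8424e+12 m.
Transfer semi-major axis: a_t = (r₁ + r₂)/2 = (7.41567e+11 + 2.8424e+12)/2 = 1.79198e+12 m.
Circular speeds: v₁ = √(GM/r₁) = 4329.44 m/s, v₂ = √(GM/r₂) = 2211.39 m/s.
Transfer speeds (vis-viva v² = GM(2/r − 1/a_t)): v₁ᵗ = 5452.65 m/s, v₂ᵗ = 1422.57 m/s.
(a) ΔV₁ = |v₁ᵗ − v₁| ≈ 1123 m/s = 0.237 AU/year.
(b) ΔV₂ = |v₂ − v₂ᵗ| ≈ 788.8 m/s = 0.1664 AU/year.
(c) ΔV_total = ΔV₁ + ΔV₂ ≈ 1912 m/s = 0.4034 AU/year.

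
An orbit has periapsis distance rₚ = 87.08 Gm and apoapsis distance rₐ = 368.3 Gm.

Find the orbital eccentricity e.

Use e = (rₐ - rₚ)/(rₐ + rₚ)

Convert to SI: rₚ = 87.08 Gm = 8.708e+10 m; rₐ = 368.3 Gm = 3.683e+11 m.
e = (rₐ − rₚ) / (rₐ + rₚ).
e = (3.683e+11 − 8.708e+10) / (3.683e+11 + 8.708e+10) = 2.8122e+11 / 4.5538e+11 ≈ 0.6176.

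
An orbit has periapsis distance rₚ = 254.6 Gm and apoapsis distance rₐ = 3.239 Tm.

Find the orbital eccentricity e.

Convert to SI: rₚ = 254.6 Gm = 2.546e+11 m; rₐ = 3.239 Tm = 3.239e+12 m.
e = (rₐ − rₚ) / (rₐ + rₚ).
e = (3.239e+12 − 2.546e+11) / (3.239e+12 + 2.546e+11) = 2.9844e+12 / 3.4936e+12 ≈ 0.8542.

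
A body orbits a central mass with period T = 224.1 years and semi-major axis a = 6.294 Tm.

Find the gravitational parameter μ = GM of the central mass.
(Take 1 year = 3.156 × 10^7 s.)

Convert to SI: T = 224.1 years = 7.0726e+09 s; a = 6.294 Tm = 6.294e+12 m.
GM = 4π² · a³ / T².
GM = 4π² · (6.294e+12)³ / (7.0726e+09)² m³/s² ≈ 1.968e+20 m³/s² = 1.968 × 10^20 m³/s².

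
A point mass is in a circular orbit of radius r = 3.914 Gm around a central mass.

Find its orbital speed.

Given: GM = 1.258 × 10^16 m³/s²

Convert to SI: r = 3.914 Gm = 3.914e+09 m.
For a circular orbit, gravity supplies the centripetal force, so v = √(GM / r).
v = √(1.258e+16 / 3.914e+09) m/s ≈ 1793 m/s = 1.793 km/s.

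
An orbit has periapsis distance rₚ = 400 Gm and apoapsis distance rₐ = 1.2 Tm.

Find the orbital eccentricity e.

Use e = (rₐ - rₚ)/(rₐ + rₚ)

Convert to SI: rₚ = 400 Gm = 4e+11 m; rₐ = 1.2 Tm = 1.2e+12 m.
e = (rₐ − rₚ) / (rₐ + rₚ).
e = (1.2e+12 − 4e+11) / (1.2e+12 + 4e+11) = 8e+11 / 1.6e+12 ≈ 0.5.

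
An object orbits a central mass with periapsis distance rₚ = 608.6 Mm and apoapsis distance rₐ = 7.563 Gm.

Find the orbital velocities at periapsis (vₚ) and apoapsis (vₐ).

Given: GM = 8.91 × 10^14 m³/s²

Convert to SI: rₚ = 608.6 Mm = 6.086e+08 m; rₐ = 7.563 Gm = 7.563e+09 m.
Use the vis-viva equation v² = GM(2/r − 1/a) with a = (rₚ + rₐ)/2 = (6.086e+08 + 7.563e+09)/2 = 4.0858e+09 m.
vₚ = √(GM · (2/rₚ − 1/a)) = √(8.91e+14 · (2/6.086e+08 − 1/4.0858e+09)) m/s ≈ 1646 m/s = 1.646 km/s.
vₐ = √(GM · (2/rₐ − 1/a)) = √(8.91e+14 · (2/7.563e+09 − 1/4.0858e+09)) m/s ≈ 132.5 m/s = 132.5 m/s.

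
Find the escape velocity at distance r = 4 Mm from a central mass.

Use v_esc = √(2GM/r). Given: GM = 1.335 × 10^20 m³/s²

Convert to SI: r = 4 Mm = 4e+06 m.
Escape velocity comes from setting total energy to zero: ½v² − GM/r = 0 ⇒ v_esc = √(2GM / r).
v_esc = √(2 · 1.335e+20 / 4e+06) m/s ≈ 8.17e+06 m/s = 8170 km/s.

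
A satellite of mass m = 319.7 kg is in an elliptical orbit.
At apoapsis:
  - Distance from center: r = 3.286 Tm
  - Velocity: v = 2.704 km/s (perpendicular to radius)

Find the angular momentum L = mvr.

Convert to SI: r = 3.286 Tm = 3.286e+12 m; v = 2.704 km/s = 2704 m/s.
Since v is perpendicular to r, L = m · v · r.
L = 319.7 · 2704 · 3.286e+12 kg·m²/s ≈ 2.841e+18 kg·m²/s.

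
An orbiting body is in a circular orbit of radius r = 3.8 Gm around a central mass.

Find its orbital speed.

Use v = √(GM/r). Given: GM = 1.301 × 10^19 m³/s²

Convert to SI: r = 3.8 Gm = 3.8e+09 m.
For a circular orbit, gravity supplies the centripetal force, so v = √(GM / r).
v = √(1.301e+19 / 3.8e+09) m/s ≈ 5.851e+04 m/s = 58.51 km/s.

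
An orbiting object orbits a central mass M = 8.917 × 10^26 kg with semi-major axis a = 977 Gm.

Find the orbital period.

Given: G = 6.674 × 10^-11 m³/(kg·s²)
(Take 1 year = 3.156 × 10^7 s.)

Convert to SI: a = 977 Gm = 9.77e+11 m.
GM = G · M = 6.674e-11 · 8.917e+26 = 5.95121e+16 m³/s².
Kepler's third law: T = 2π √(a³ / GM).
Substituting a = 9.77e+11 m and GM = 5.95121e+16 m³/s²:
T = 2π √((9.77e+11)³ / 5.95121e+16) s
T ≈ 2.487e+10 s = 788.1 years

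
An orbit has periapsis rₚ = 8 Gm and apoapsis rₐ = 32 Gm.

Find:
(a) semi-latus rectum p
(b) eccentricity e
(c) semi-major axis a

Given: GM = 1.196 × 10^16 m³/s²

Convert to SI: rₚ = 8 Gm = 8e+09 m; rₐ = 32 Gm = 3.2e+10 m.
(a) From a = (rₚ + rₐ)/2 = 2e+10 m and e = (rₐ − rₚ)/(rₐ + rₚ) = 0.6, p = a(1 − e²) = 2e+10 · (1 − (0.6)²) ≈ 1.28e+10 m
(b) e = (rₐ − rₚ)/(rₐ + rₚ) = (3.2e+10 − 8e+09)/(3.2e+10 + 8e+09) ≈ 0.6
(c) a = (rₚ + rₐ)/2 = (8e+09 + 3.2e+10)/2 ≈ 2e+10 m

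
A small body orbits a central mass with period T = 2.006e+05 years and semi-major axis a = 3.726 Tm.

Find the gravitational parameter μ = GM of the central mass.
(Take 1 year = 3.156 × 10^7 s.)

Convert to SI: T = 2.006e+05 years = 6.33094e+12 s; a = 3.726 Tm = 3.726e+12 m.
GM = 4π² · a³ / T².
GM = 4π² · (3.726e+12)³ / (6.33094e+12)² m³/s² ≈ 5.095e+13 m³/s² = 5.095 × 10^13 m³/s².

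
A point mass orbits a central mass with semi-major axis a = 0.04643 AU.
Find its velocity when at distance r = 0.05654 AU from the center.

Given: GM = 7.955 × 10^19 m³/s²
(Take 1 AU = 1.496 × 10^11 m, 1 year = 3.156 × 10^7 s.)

Convert to SI: a = 0.04643 AU = 6.94593e+09 m; r = 0.05654 AU = 8.45838e+09 m.
Vis-viva: v = √(GM · (2/r − 1/a)).
2/r − 1/a = 2/8.45838e+09 − 1/6.94593e+09 = 9.24825e-11 m⁻¹.
v = √(7.955e+19 · 9.24825e-11) m/s ≈ 8.577e+04 m/s = 18.09 AU/year.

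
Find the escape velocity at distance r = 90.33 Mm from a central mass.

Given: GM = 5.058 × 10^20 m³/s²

Convert to SI: r = 90.33 Mm = 9.033e+07 m.
Escape velocity comes from setting total energy to zero: ½v² − GM/r = 0 ⇒ v_esc = √(2GM / r).
v_esc = √(2 · 5.058e+20 / 9.033e+07) m/s ≈ 3.346e+06 m/s = 3346 km/s.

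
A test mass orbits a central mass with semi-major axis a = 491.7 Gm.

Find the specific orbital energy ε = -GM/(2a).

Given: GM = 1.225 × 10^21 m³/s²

Convert to SI: a = 491.7 Gm = 4.917e+11 m.
ε = −GM / (2a).
ε = −1.225e+21 / (2 · 4.917e+11) J/kg ≈ -1.246e+09 J/kg = -1.246 GJ/kg.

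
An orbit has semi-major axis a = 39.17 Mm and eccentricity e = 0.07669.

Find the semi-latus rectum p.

Convert to SI: a = 39.17 Mm = 3.917e+07 m.
p = a (1 − e²).
p = 3.917e+07 · (1 − (0.07669)²) = 3.917e+07 · 0.994119 ≈ 3.894e+07 m = 38.94 Mm.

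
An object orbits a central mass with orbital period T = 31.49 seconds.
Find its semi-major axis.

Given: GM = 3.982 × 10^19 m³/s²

Invert Kepler's third law: a = (GM · T² / (4π²))^(1/3).
Substituting T = 31.49 s and GM = 3.982e+19 m³/s²:
a = (3.982e+19 · (31.49)² / (4π²))^(1/3) m
a ≈ 1e+07 m = 10 Mm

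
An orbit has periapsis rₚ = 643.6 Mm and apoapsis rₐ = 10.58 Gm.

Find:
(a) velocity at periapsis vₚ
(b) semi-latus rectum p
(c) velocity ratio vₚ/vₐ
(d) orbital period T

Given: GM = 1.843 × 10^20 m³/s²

Convert to SI: rₚ = 643.6 Mm = 6.436e+08 m; rₐ = 10.58 Gm = 1.058e+10 m.
(a) With a = (rₚ + rₐ)/2 = 5.6118e+09 m, vₚ = √(GM (2/rₚ − 1/a)) = √(1.843e+20 · (2/6.436e+08 − 1/5.6118e+09)) m/s ≈ 7.348e+05 m/s
(b) From a = (rₚ + rₐ)/2 = 5.6118e+09 m and e = (rₐ − rₚ)/(rₐ + rₚ) = 0.885313, p = a(1 − e²) = 5.6118e+09 · (1 − (0.885313)²) ≈ 1.213e+09 m
(c) Conservation of angular momentum (rₚvₚ = rₐvₐ) gives vₚ/vₐ = rₐ/rₚ = 1.058e+10/6.436e+08 ≈ 16.44
(d) With a = (rₚ + rₐ)/2 = 5.6118e+09 m, T = 2π √(a³/GM) = 2π √((5.6118e+09)³/1.843e+20) s ≈ 1.946e+05 s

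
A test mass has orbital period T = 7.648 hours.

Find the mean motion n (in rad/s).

Convert to SI: T = 7.648 hours = 27532.8 s.
n = 2π / T.
n = 2π / 27532.8 s ≈ 0.0002282 rad/s.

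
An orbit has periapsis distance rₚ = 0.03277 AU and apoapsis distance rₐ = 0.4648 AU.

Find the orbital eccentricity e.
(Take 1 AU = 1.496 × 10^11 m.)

Convert to SI: rₚ = 0.03277 AU = 4.90239e+09 m; rₐ = 0.4648 AU = 6.95341e+10 m.
e = (rₐ − rₚ) / (rₐ + rₚ).
e = (6.95341e+10 − 4.90239e+09) / (6.95341e+10 + 4.90239e+09) = 6.46317e+10 / 7.44365e+10 ≈ 0.8683.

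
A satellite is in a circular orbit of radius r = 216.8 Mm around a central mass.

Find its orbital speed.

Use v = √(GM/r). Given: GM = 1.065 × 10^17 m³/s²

Convert to SI: r = 216.8 Mm = 2.168e+08 m.
For a circular orbit, gravity supplies the centripetal force, so v = √(GM / r).
v = √(1.065e+17 / 2.168e+08) m/s ≈ 2.216e+04 m/s = 22.16 km/s.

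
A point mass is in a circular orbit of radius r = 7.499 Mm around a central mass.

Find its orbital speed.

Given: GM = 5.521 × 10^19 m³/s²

Convert to SI: r = 7.499 Mm = 7.499e+06 m.
For a circular orbit, gravity supplies the centripetal force, so v = √(GM / r).
v = √(5.521e+19 / 7.499e+06) m/s ≈ 2.713e+06 m/s = 2713 km/s.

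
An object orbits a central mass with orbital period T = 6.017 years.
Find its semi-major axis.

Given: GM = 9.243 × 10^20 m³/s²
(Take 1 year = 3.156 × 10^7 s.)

Convert to SI: T = 6.017 years = 1.89897e+08 s.
Invert Kepler's third law: a = (GM · T² / (4π²))^(1/3).
Substituting T = 1.89897e+08 s and GM = 9.243e+20 m³/s²:
a = (9.243e+20 · (1.89897e+08)² / (4π²))^(1/3) m
a ≈ 9.451e+11 m = 9.451 × 10^11 m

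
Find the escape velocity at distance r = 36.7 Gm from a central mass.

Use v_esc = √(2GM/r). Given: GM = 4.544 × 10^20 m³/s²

Convert to SI: r = 36.7 Gm = 3.67e+10 m.
Escape velocity comes from setting total energy to zero: ½v² − GM/r = 0 ⇒ v_esc = √(2GM / r).
v_esc = √(2 · 4.544e+20 / 3.67e+10) m/s ≈ 1.574e+05 m/s = 157.4 km/s.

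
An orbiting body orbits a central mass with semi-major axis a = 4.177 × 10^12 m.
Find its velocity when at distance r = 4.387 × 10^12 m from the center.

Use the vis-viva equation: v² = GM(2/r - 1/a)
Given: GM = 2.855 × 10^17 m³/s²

Vis-viva: v = √(GM · (2/r − 1/a)).
2/r − 1/a = 2/4.387e+12 − 1/4.177e+12 = 2.16486e-13 m⁻¹.
v = √(2.855e+17 · 2.16486e-13) m/s ≈ 248.6 m/s = 248.6 m/s.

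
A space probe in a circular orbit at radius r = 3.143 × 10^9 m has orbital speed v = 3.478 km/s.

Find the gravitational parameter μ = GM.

Convert to SI: v = 3.478 km/s = 3478 m/s.
For a circular orbit v² = GM/r, so GM = v² · r.
GM = (3478)² · 3.143e+09 m³/s² ≈ 3.802e+16 m³/s² = 3.802 × 10^16 m³/s².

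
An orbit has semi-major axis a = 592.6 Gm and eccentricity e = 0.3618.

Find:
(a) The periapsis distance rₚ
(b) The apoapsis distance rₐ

Convert to SI: a = 592.6 Gm = 5.926e+11 m.
(a) rₚ = a(1 − e) = 5.926e+11 · (1 − 0.3618) = 5.926e+11 · 0.6382 ≈ 3.782e+11 m = 378.2 Gm.
(b) rₐ = a(1 + e) = 5.926e+11 · (1 + 0.3618) = 5.926e+11 · 1.3618 ≈ 8.07e+11 m = 807 Gm.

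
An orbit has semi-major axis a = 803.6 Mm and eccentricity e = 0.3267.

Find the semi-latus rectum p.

Convert to SI: a = 803.6 Mm = 8.036e+08 m.
p = a (1 − e²).
p = 8.036e+08 · (1 − (0.3267)²) = 8.036e+08 · 0.893267 ≈ 7.178e+08 m = 717.8 Mm.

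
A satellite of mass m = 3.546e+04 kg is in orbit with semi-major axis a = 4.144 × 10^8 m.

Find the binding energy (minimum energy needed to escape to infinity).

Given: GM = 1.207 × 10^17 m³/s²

Total orbital energy is E = −GMm/(2a); binding energy is E_bind = −E = GMm/(2a).
E_bind = 1.207e+17 · 3.546e+04 / (2 · 4.144e+08) J ≈ 5.164e+12 J = 5.164 TJ.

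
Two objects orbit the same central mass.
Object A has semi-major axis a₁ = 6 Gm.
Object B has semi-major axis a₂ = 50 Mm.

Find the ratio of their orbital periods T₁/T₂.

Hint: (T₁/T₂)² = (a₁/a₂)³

Convert to SI: a₁ = 6 Gm = 6e+09 m; a₂ = 50 Mm = 5e+07 m.
From Kepler's third law, (T₁/T₂)² = (a₁/a₂)³, so T₁/T₂ = (a₁/a₂)^(3/2).
a₁/a₂ = 6e+09 / 5e+07 = 120.
T₁/T₂ = (120)^(3/2) ≈ 1315.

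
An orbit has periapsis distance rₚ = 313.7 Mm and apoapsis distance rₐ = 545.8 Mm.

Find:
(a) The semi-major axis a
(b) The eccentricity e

Convert to SI: rₚ = 313.7 Mm = 3.137e+08 m; rₐ = 545.8 Mm = 5.458e+08 m.
(a) a = (rₚ + rₐ) / 2 = (3.137e+08 + 5.458e+08) / 2 ≈ 4.298e+08 m = 429.8 Mm.
(b) e = (rₐ − rₚ) / (rₐ + rₚ) = (5.458e+08 − 3.137e+08) / (5.458e+08 + 3.137e+08) ≈ 0.27.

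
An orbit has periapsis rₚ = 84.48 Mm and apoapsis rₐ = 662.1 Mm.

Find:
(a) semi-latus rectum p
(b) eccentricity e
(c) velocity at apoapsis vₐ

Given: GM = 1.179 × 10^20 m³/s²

Convert to SI: rₚ = 84.48 Mm = 8.448e+07 m; rₐ = 662.1 Mm = 6.621e+08 m.
(a) From a = (rₚ + rₐ)/2 = 3.7329e+08 m and e = (rₐ − rₚ)/(rₐ + rₚ) = 0.773688, p = a(1 − e²) = 3.7329e+08 · (1 − (0.773688)²) ≈ 1.498e+08 m
(b) e = (rₐ − rₚ)/(rₐ + rₚ) = (6.621e+08 − 8.448e+07)/(6.621e+08 + 8.448e+07) ≈ 0.7737
(c) With a = (rₚ + rₐ)/2 = 3.7329e+08 m, vₐ = √(GM (2/rₐ − 1/a)) = √(1.179e+20 · (2/6.621e+08 − 1/3.7329e+08)) m/s ≈ 2.007e+05 m/s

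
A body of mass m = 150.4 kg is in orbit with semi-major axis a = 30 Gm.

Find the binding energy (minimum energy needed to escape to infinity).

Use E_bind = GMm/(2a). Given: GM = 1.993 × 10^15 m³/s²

Convert to SI: a = 30 Gm = 3e+10 m.
Total orbital energy is E = −GMm/(2a); binding energy is E_bind = −E = GMm/(2a).
E_bind = 1.993e+15 · 150.4 / (2 · 3e+10) J ≈ 4.996e+06 J = 4.996 MJ.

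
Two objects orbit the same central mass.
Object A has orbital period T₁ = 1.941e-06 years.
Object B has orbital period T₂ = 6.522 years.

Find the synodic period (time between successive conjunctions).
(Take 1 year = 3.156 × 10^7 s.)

Convert to SI: T₁ = 1.941e-06 years = 61.258 s; T₂ = 6.522 years = 2.05834e+08 s.
T_syn = |T₁ · T₂ / (T₁ − T₂)|.
T_syn = |61.258 · 2.05834e+08 / (61.258 − 2.05834e+08)| s ≈ 61.26 s = 1.941e-06 years.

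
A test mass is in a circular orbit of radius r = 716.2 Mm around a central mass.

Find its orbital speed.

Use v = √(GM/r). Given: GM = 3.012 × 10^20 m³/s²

Convert to SI: r = 716.2 Mm = 7.162e+08 m.
For a circular orbit, gravity supplies the centripetal force, so v = √(GM / r).
v = √(3.012e+20 / 7.162e+08) m/s ≈ 6.485e+05 m/s = 648.5 km/s.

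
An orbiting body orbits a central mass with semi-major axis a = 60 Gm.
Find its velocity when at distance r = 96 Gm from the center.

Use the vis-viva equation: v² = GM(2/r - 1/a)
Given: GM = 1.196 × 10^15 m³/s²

Convert to SI: a = 60 Gm = 6e+10 m; r = 96 Gm = 9.6e+10 m.
Vis-viva: v = √(GM · (2/r − 1/a)).
2/r − 1/a = 2/9.6e+10 − 1/6e+10 = 4.16667e-12 m⁻¹.
v = √(1.196e+15 · 4.16667e-12) m/s ≈ 70.59 m/s = 70.59 m/s.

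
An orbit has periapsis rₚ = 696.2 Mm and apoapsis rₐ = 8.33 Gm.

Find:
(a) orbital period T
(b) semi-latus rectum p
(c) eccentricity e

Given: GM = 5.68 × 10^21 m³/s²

Convert to SI: rₚ = 696.2 Mm = 6.962e+08 m; rₐ = 8.33 Gm = 8.33e+09 m.
(a) With a = (rₚ + rₐ)/2 = 4.5131e+09 m, T = 2π √(a³/GM) = 2π √((4.5131e+09)³/5.68e+21) s ≈ 2.528e+04 s
(b) From a = (rₚ + rₐ)/2 = 4.5131e+09 m and e = (rₐ − rₚ)/(rₐ + rₚ) = 0.845738, p = a(1 − e²) = 4.5131e+09 · (1 − (0.845738)²) ≈ 1.285e+09 m
(c) e = (rₐ − rₚ)/(rₐ + rₚ) = (8.33e+09 − 6.962e+08)/(8.33e+09 + 6.962e+08) ≈ 0.8457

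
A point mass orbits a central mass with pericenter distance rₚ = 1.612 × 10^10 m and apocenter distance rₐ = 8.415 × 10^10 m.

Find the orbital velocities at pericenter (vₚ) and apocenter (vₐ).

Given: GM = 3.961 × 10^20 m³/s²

Use the vis-viva equation v² = GM(2/r − 1/a) with a = (rₚ + rₐ)/2 = (1.612e+10 + 8.415e+10)/2 = 5.0135e+10 m.
vₚ = √(GM · (2/rₚ − 1/a)) = √(3.961e+20 · (2/1.612e+10 − 1/5.0135e+10)) m/s ≈ 2.031e+05 m/s = 203.1 km/s.
vₐ = √(GM · (2/rₐ − 1/a)) = √(3.961e+20 · (2/8.415e+10 − 1/5.0135e+10)) m/s ≈ 3.89e+04 m/s = 38.9 km/s.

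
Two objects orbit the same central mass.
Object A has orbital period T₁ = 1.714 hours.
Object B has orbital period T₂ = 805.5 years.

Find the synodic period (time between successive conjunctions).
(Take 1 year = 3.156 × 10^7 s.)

Convert to SI: T₁ = 1.714 hours = 6170.4 s; T₂ = 805.5 years = 2.54216e+10 s.
T_syn = |T₁ · T₂ / (T₁ − T₂)|.
T_syn = |6170.4 · 2.54216e+10 / (6170.4 − 2.54216e+10)| s ≈ 6170 s = 1.714 hours.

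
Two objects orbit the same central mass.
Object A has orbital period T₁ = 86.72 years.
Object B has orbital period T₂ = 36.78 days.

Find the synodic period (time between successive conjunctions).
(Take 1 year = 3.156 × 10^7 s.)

Convert to SI: T₁ = 86.72 years = 2.73688e+09 s; T₂ = 36.78 days = 3.17779e+06 s.
T_syn = |T₁ · T₂ / (T₁ − T₂)|.
T_syn = |2.73688e+09 · 3.17779e+06 / (2.73688e+09 − 3.17779e+06)| s ≈ 3.181e+06 s = 36.82 days.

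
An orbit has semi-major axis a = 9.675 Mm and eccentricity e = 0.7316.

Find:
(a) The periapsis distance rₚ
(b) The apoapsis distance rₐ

Convert to SI: a = 9.675 Mm = 9.675e+06 m.
(a) rₚ = a(1 − e) = 9.675e+06 · (1 − 0.7316) = 9.675e+06 · 0.2684 ≈ 2.597e+06 m = 2.597 Mm.
(b) rₐ = a(1 + e) = 9.675e+06 · (1 + 0.7316) = 9.675e+06 · 1.7316 ≈ 1.675e+07 m = 16.75 Mm.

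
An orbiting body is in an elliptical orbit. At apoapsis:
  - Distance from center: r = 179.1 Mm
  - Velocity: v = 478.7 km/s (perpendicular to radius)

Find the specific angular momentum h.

Convert to SI: r = 179.1 Mm = 1.791e+08 m; v = 478.7 km/s = 478700 m/s.
With v perpendicular to r, h = r · v.
h = 1.791e+08 · 478700 m²/s ≈ 8.574e+13 m²/s.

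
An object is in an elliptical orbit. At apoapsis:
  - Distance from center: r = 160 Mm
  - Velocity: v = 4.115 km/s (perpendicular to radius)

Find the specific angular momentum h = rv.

Convert to SI: r = 160 Mm = 1.6e+08 m; v = 4.115 km/s = 4115 m/s.
With v perpendicular to r, h = r · v.
h = 1.6e+08 · 4115 m²/s ≈ 6.584e+11 m²/s.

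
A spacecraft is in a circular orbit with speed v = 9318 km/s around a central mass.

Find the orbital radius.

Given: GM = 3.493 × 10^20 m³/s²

Convert to SI: v = 9318 km/s = 9.318e+06 m/s.
For a circular orbit, v² = GM / r, so r = GM / v².
r = 3.493e+20 / (9.318e+06)² m ≈ 4.023e+06 m = 4.023 Mm.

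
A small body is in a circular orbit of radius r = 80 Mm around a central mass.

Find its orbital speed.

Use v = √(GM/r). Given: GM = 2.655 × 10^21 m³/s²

Convert to SI: r = 80 Mm = 8e+07 m.
For a circular orbit, gravity supplies the centripetal force, so v = √(GM / r).
v = √(2.655e+21 / 8e+07) m/s ≈ 5.761e+06 m/s = 5761 km/s.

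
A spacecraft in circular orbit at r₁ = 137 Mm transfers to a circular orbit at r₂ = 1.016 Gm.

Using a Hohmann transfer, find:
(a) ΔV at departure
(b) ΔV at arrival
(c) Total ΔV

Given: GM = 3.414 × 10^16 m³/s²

Convert to SI: r₁ = 137 Mm = 1.37e+08 m; r₂ = 1.016 Gm = 1.016e+09 m.
Transfer semi-major axis: a_t = (r₁ + r₂)/2 = (1.37e+08 + 1.016e+09)/2 = 5.765e+08 m.
Circular speeds: v₁ = √(GM/r₁) = 15786 m/s, v₂ = √(GM/r₂) = 5796.75 m/s.
Transfer speeds (vis-viva v² = GM(2/r − 1/a_t)): v₁ᵗ = 20956.5 m/s, v₂ᵗ = 2825.83 m/s.
(a) ΔV₁ = |v₁ᵗ − v₁| ≈ 5171 m/s = 5.171 km/s.
(b) ΔV₂ = |v₂ − v₂ᵗ| ≈ 2971 m/s = 2.971 km/s.
(c) ΔV_total = ΔV₁ + ΔV₂ ≈ 8141 m/s = 8.141 km/s.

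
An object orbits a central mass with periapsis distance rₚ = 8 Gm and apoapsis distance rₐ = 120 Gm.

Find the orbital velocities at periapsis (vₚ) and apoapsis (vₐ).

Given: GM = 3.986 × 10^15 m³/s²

Convert to SI: rₚ = 8 Gm = 8e+09 m; rₐ = 120 Gm = 1.2e+11 m.
Use the vis-viva equation v² = GM(2/r − 1/a) with a = (rₚ + rₐ)/2 = (8e+09 + 1.2e+11)/2 = 6.4e+10 m.
vₚ = √(GM · (2/rₚ − 1/a)) = √(3.986e+15 · (2/8e+09 − 1/6.4e+10)) m/s ≈ 966.5 m/s = 966.5 m/s.
vₐ = √(GM · (2/rₐ − 1/a)) = √(3.986e+15 · (2/1.2e+11 − 1/6.4e+10)) m/s ≈ 64.44 m/s = 64.44 m/s.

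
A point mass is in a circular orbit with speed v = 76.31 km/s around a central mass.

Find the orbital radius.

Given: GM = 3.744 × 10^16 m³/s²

Convert to SI: v = 76.31 km/s = 76310 m/s.
For a circular orbit, v² = GM / r, so r = GM / v².
r = 3.744e+16 / (76310)² m ≈ 6.429e+06 m = 6.429 Mm.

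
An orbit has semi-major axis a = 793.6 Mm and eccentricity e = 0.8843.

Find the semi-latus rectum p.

Convert to SI: a = 793.6 Mm = 7.936e+08 m.
p = a (1 − e²).
p = 7.936e+08 · (1 − (0.8843)²) = 7.936e+08 · 0.218014 ≈ 1.73e+08 m = 173 Mm.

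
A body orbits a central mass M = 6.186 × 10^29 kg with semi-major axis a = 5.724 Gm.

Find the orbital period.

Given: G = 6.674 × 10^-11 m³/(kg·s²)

Convert to SI: a = 5.724 Gm = 5.724e+09 m.
GM = G · M = 6.674e-11 · 6.186e+29 = 4.12854e+19 m³/s².
Kepler's third law: T = 2π √(a³ / GM).
Substituting a = 5.724e+09 m and GM = 4.12854e+19 m³/s²:
T = 2π √((5.724e+09)³ / 4.12854e+19) s
T ≈ 4.235e+05 s = 4.901 days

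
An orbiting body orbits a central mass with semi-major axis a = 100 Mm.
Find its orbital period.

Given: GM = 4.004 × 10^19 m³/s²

Convert to SI: a = 100 Mm = 1e+08 m.
Kepler's third law: T = 2π √(a³ / GM).
Substituting a = 1e+08 m and GM = 4.004e+19 m³/s²:
T = 2π √((1e+08)³ / 4.004e+19) s
T ≈ 993 s = 16.55 minutes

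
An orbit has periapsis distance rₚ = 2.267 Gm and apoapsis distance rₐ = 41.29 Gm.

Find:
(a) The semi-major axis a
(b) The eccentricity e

Convert to SI: rₚ = 2.267 Gm = 2.267e+09 m; rₐ = 41.29 Gm = 4.129e+10 m.
(a) a = (rₚ + rₐ) / 2 = (2.267e+09 + 4.129e+10) / 2 ≈ 2.178e+10 m = 21.78 Gm.
(b) e = (rₐ − rₚ) / (rₐ + rₚ) = (4.129e+10 − 2.267e+09) / (4.129e+10 + 2.267e+09) ≈ 0.8959.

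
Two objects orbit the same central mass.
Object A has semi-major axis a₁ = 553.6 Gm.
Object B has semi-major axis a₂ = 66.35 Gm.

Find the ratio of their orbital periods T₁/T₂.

Convert to SI: a₁ = 553.6 Gm = 5.536e+11 m; a₂ = 66.35 Gm = 6.635e+10 m.
From Kepler's third law, (T₁/T₂)² = (a₁/a₂)³, so T₁/T₂ = (a₁/a₂)^(3/2).
a₁/a₂ = 5.536e+11 / 6.635e+10 = 8.34363.
T₁/T₂ = (8.34363)^(3/2) ≈ 24.1.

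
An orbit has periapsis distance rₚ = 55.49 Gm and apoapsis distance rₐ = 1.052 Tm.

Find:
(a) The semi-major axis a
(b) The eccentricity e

Convert to SI: rₚ = 55.49 Gm = 5.549e+10 m; rₐ = 1.052 Tm = 1.052e+12 m.
(a) a = (rₚ + rₐ) / 2 = (5.549e+10 + 1.052e+12) / 2 ≈ 5.537e+11 m = 553.7 Gm.
(b) e = (rₐ − rₚ) / (rₐ + rₚ) = (1.052e+12 − 5.549e+10) / (1.052e+12 + 5.549e+10) ≈ 0.8998.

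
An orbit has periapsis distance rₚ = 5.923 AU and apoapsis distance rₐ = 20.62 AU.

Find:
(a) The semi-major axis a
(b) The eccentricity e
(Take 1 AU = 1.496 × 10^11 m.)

Convert to SI: rₚ = 5.923 AU = 8.86081e+11 m; rₐ = 20.62 AU = 3.08475e+12 m.
(a) a = (rₚ + rₐ) / 2 = (8.86081e+11 + 3.08475e+12) / 2 ≈ 1.985e+12 m = 13.27 AU.
(b) e = (rₐ − rₚ) / (rₐ + rₚ) = (3.08475e+12 − 8.86081e+11) / (3.08475e+12 + 8.86081e+11) ≈ 0.5537.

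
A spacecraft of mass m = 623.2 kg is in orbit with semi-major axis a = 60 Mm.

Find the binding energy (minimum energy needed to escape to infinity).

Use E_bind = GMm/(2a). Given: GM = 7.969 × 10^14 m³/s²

Convert to SI: a = 60 Mm = 6e+07 m.
Total orbital energy is E = −GMm/(2a); binding energy is E_bind = −E = GMm/(2a).
E_bind = 7.969e+14 · 623.2 / (2 · 6e+07) J ≈ 4.139e+09 J = 4.139 GJ.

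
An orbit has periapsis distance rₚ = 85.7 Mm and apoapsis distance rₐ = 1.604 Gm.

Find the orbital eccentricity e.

Convert to SI: rₚ = 85.7 Mm = 8.57e+07 m; rₐ = 1.604 Gm = 1.604e+09 m.
e = (rₐ − rₚ) / (rₐ + rₚ).
e = (1.604e+09 − 8.57e+07) / (1.604e+09 + 8.57e+07) = 1.5183e+09 / 1.6897e+09 ≈ 0.8986.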